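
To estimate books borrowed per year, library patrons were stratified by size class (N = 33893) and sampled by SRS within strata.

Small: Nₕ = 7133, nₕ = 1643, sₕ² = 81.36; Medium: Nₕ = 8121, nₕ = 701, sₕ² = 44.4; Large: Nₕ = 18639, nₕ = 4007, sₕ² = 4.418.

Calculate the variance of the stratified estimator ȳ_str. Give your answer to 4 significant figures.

0.005272

Var(ȳ_str) = Σₕ Wₕ²(1 − fₕ)sₕ²/nₕ with Wₕ = Nₕ/N, N = 33893.
Small: Wₕ = 0.21045644; term = 0.21045644²·(1 − 0.23033787)·81.36/1643 = 0.001688099.
Medium: Wₕ = 0.23960700; term = 0.23960700²·(1 − 0.08631942)·44.4/701 = 0.0033224492.
Large: Wₕ = 0.54993657; term = 0.54993657²·(1 − 0.21497934)·4.418/4007 = 2.6176564 × 10^-4.
Sum = 0.0052723138.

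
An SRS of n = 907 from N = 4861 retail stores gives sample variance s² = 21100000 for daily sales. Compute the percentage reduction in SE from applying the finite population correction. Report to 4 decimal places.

f = n/N = 907/4861 = 0.18658712.
SE_no-fpc = √(s²/n) = 152.52379; SE_fpc = √((1−f)s²/n) = 137.5603.
Ratio = √(1−f) = 0.90189405. Reduction = 100·(1 − 0.90189405) = 9.8106%.

9.8106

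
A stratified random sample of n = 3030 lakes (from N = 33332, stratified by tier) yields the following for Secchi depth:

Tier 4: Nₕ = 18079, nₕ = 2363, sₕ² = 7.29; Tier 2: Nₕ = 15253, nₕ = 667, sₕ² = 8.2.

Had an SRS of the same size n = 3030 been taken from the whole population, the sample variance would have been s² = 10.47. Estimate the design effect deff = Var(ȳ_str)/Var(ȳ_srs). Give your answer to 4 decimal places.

1.0348

Var(ȳ_str) = Σ Wₕ²(1−fₕ)sₕ²/nₕ with Wₕ = Nₕ/33332:
  Tier 4: (18079/33332)²·(1−2363/18079)·7.29/2363 = 7.8896454 × 10^-4
  Tier 2: (15253/33332)²·(1−667/15253)·8.2/667 = 0.0024618226
  → Var(ȳ_str) = 0.0032507871.
Var(ȳ_srs) = (1 − 3030/33332)·10.47/3030 = 0.003141333.
deff = 0.0032507871 / 0.003141333 = 1.0348.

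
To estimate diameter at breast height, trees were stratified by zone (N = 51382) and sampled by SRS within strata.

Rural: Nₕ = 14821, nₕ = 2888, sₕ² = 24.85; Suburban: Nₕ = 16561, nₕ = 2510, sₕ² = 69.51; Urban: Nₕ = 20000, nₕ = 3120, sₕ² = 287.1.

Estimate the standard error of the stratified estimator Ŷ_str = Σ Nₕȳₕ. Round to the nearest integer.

Var(Ŷ_str) = Σₕ Nₕ²(1 − fₕ)sₕ²/nₕ.
Rural: 14821²·(1 − 2888/14821)·24.85/2888 = 1.5217957 × 10^6.
Suburban: 16561²·(1 − 2510/16561)·69.51/2510 = 6.4441755 × 10^6.
Urban: 20000²·(1 − 3120/20000)·287.1/3120 = 3.1065692 × 10^7.
Sum = 3.9031663 × 10^7.
SE = √(3.9031663 × 10^7) = 6248.

6248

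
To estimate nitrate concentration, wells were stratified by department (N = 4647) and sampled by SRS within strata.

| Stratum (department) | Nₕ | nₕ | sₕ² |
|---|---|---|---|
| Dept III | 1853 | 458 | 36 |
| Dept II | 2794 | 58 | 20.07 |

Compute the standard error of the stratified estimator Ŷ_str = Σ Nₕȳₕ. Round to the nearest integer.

1688

Var(Ŷ_str) = Σₕ Nₕ²(1 − fₕ)sₕ²/nₕ.
Dept III: 1853²·(1 − 458/1853)·36/458 = 203182.66.
Dept II: 2794²·(1 − 58/2794)·20.07/58 = 2.6452205 × 10^6.
Sum = 2.8484032 × 10^6.
SE = √(2.8484032 × 10^6) = 1688.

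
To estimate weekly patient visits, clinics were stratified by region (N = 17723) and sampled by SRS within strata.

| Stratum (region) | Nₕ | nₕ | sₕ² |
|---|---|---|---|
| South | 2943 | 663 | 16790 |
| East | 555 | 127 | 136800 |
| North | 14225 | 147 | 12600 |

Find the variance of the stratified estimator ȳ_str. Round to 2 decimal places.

56.00

Var(ȳ_str) = Σₕ Wₕ²(1 − fₕ)sₕ²/nₕ with Wₕ = Nₕ/N, N = 17723.
South: Wₕ = 0.16605541; term = 0.16605541²·(1 − 0.22528033)·16790/663 = 0.54098821.
East: Wₕ = 0.03131524; term = 0.03131524²·(1 − 0.22882883)·136800/127 = 0.81460046.
North: Wₕ = 0.80262935; term = 0.80262935²·(1 − 0.01033392)·12600/147 = 54.64771.
Sum = 56.003299.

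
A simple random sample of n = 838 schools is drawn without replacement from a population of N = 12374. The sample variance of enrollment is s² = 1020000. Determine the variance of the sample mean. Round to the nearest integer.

Under SRS without replacement, Var(ȳ) = (1 − f)·s²/n with f = n/N = 838/12374 = 0.06772264.
Var(ȳ) = (1 − 0.06772264)·1020000/838 = 0.93227736·1217.1838 = 1134.7529.

1135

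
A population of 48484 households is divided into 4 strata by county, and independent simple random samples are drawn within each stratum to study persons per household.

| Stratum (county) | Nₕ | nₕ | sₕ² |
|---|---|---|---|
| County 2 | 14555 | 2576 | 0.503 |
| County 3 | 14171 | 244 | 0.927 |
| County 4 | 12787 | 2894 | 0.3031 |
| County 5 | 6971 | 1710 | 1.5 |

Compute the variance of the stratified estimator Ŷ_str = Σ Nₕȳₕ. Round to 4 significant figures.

Var(Ŷ_str) = Σₕ Nₕ²(1 − fₕ)sₕ²/nₕ.
County 2: 14555²·(1 − 2576/14555)·0.503/2576 = 34045.122.
County 3: 14171²·(1 − 244/14171)·0.927/244 = 749804.39.
County 4: 12787²·(1 − 2894/12787)·0.3031/2894 = 13249.03.
County 5: 6971²·(1 − 1710/6971)·1.5/1710 = 32170.554.
Sum = 829269.1.

829300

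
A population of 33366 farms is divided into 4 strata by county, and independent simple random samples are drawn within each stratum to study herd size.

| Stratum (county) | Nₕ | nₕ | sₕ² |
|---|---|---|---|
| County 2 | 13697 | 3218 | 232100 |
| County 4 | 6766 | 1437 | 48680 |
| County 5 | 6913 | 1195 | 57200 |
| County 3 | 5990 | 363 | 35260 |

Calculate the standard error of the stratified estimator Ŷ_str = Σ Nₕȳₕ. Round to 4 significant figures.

129400

Var(Ŷ_str) = Σₕ Nₕ²(1 − fₕ)sₕ²/nₕ.
County 2: 13697²·(1 − 3218/13697)·232100/3218 = 1.0352242 × 10^10.
County 4: 6766²·(1 − 1437/6766)·48680/1437 = 1.2214382 × 10^9.
County 5: 6913²·(1 − 1195/6913)·57200/1195 = 1.8920771 × 10^9.
County 3: 5990²·(1 − 363/5990)·35260/363 = 3.2740056 × 10^9.
Sum = 1.6739763 × 10^10.
SE = √(1.6739763 × 10^10) = 129400.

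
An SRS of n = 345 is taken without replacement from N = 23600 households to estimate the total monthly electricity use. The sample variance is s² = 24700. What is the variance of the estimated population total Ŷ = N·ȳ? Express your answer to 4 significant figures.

Var(Ŷ) = N²·Var(ȳ) = N²·(1 − n/N)·s²/n.
f = 345/23600 = 0.01461864; Var(ȳ) = 0.98538136·24700/345 = 70.547593.
Var(Ŷ) = 23600² · 70.547593 = 3.9292187 × 10^10.

3.929 × 10^10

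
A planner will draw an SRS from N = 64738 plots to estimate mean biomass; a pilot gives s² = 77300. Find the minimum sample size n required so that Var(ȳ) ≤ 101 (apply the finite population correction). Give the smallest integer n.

Without fpc, n₀ = s²/D = 77300/101 = 765.3465.
With fpc, (1 − n/N)·s²/n ≤ D requires n ≥ n₀/(1 + n₀/N) = 765.3465/(1 + 765.3465/64738) = 756.4041.
Rounding up, n = 757.

757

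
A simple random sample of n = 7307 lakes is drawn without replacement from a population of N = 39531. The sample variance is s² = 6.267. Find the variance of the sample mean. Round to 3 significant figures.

Under SRS without replacement, Var(ȳ) = (1 − f)·s²/n with f = n/N = 7307/39531 = 0.18484228.
Var(ȳ) = (1 − 0.18484228)·6.267/7307 = 0.81515772·8.5767073 × 10^-4 = 6.9913692 × 10^-4.

6.99 × 10^-4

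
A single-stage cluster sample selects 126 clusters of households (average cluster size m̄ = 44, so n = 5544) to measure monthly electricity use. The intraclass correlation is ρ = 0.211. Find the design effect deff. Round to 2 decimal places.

deff = 1 + (44 − 1)·0.211 = 1 + 9.073 = 10.073.

10.07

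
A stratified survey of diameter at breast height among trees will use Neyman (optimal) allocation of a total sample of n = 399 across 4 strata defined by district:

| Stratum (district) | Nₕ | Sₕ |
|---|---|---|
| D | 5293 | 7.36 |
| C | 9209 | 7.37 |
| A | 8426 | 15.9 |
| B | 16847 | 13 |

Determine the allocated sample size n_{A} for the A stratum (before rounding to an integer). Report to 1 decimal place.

Neyman allocation: nₕ = n·NₕSₕ / Σⱼ NⱼSⱼ.
Σ NⱼSⱼ = 5293·7.36 + 9209·7.37 + 8426·15.9 + 16847·13 = 459811.21.
n_{A} = 399·8426·15.9 / 459811.21 = 116.3.

116.3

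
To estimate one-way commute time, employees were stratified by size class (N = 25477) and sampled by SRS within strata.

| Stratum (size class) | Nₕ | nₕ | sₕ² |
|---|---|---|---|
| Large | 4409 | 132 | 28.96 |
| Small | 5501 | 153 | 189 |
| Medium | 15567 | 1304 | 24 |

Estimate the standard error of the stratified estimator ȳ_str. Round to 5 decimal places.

Var(ȳ_str) = Σₕ Wₕ²(1 − fₕ)sₕ²/nₕ with Wₕ = Nₕ/N, N = 25477.
Large: Wₕ = 0.17305805; term = 0.17305805²·(1 − 0.02993876)·28.96/132 = 0.0063739316.
Small: Wₕ = 0.21592024; term = 0.21592024²·(1 − 0.02781312)·189/153 = 0.055989533.
Medium: Wₕ = 0.61102171; term = 0.61102171²·(1 − 0.08376694)·24/1304 = 0.0062958284.
Sum = 0.068659293.
SE = √(0.068659293) = 0.26203.

0.26203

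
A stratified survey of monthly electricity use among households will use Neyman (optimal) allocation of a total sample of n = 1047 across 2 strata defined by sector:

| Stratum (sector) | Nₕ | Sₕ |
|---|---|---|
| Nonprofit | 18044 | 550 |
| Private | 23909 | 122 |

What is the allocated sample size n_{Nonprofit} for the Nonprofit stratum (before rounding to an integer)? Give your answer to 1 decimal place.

Neyman allocation: nₕ = n·NₕSₕ / Σⱼ NⱼSⱼ.
Σ NⱼSⱼ = 18044·550 + 23909·122 = 1.2841098 × 10^7.
n_{Nonprofit} = 1047·18044·550 / (1.2841098 × 10^7) = 809.2.

809.2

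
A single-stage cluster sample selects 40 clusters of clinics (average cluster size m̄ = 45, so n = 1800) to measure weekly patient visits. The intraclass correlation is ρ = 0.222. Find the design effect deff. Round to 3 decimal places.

deff = 1 + (45 − 1)·0.222 = 1 + 9.768 = 10.768.

10.768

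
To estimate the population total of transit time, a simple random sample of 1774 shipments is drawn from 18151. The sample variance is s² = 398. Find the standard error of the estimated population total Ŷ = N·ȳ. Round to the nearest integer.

Var(Ŷ) = N²·Var(ȳ) = N²·(1 − n/N)·s²/n.
f = 1774/18151 = 0.09773566; Var(ȳ) = 0.90226434·398/1774 = 0.20242458.
Var(Ŷ) = 18151² · 0.20242458 = 6.6690559 × 10^7.
SE(Ŷ) = √(6.6690559 × 10^7) = 8166.

8166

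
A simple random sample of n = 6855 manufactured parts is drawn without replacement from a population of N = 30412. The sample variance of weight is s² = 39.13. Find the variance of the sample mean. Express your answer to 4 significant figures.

Under SRS without replacement, Var(ȳ) = (1 − f)·s²/n with f = n/N = 6855/30412 = 0.22540445.
Var(ȳ) = (1 − 0.22540445)·39.13/6855 = 0.77459555·0.0057082422 = 0.004421579.

0.004422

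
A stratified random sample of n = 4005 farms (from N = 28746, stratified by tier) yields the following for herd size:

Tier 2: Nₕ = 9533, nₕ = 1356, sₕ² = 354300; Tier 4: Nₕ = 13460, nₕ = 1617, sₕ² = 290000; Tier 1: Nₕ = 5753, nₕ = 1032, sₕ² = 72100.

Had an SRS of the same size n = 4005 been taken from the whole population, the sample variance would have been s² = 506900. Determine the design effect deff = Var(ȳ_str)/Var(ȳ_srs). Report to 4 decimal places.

0.5649

Var(ȳ_str) = Σ Wₕ²(1−fₕ)sₕ²/nₕ with Wₕ = Nₕ/28746:
  Tier 2: (9533/28746)²·(1−1356/9533)·354300/1356 = 24.647916
  Tier 4: (13460/28746)²·(1−1617/13460)·290000/1617 = 34.597118
  Tier 1: (5753/28746)²·(1−1032/5753)·72100/1032 = 2.2963025
  → Var(ȳ_str) = 61.541337.
Var(ȳ_srs) = (1 − 4005/28746)·506900/4005 = 108.93303.
deff = 61.541337 / 108.93303 = 0.5649.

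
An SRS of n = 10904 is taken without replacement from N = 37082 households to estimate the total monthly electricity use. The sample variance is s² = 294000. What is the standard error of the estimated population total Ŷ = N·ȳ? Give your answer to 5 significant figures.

161780

Var(Ŷ) = N²·Var(ȳ) = N²·(1 − n/N)·s²/n.
f = 10904/37082 = 0.29405102; Var(ȳ) = 0.70594898·294000/10904 = 19.034208.
Var(Ŷ) = 37082² · 19.034208 = 2.6173458 × 10^10.
SE(Ŷ) = √(2.6173458 × 10^10) = 161780.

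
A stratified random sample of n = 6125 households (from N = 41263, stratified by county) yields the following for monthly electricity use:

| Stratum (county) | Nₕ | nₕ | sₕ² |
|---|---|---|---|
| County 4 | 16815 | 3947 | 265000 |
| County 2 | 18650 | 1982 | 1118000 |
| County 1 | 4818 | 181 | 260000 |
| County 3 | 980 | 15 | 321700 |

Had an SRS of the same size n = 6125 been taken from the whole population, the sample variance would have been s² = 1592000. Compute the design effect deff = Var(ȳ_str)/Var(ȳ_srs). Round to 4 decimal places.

0.6428

Var(ȳ_str) = Σ Wₕ²(1−fₕ)sₕ²/nₕ with Wₕ = Nₕ/41263:
  County 4: (16815/41263)²·(1−3947/16815)·265000/3947 = 8.5322795
  County 2: (18650/41263)²·(1−1982/18650)·1118000/1982 = 102.98616
  County 1: (4818/41263)²·(1−181/4818)·260000/181 = 18.848512
  County 3: (980/41263)²·(1−15/980)·321700/15 = 11.912189
  → Var(ȳ_str) = 142.27914.
Var(ȳ_srs) = (1 − 6125/41263)·1592000/6125 = 221.33659.
deff = 142.27914 / 221.33659 = 0.6428.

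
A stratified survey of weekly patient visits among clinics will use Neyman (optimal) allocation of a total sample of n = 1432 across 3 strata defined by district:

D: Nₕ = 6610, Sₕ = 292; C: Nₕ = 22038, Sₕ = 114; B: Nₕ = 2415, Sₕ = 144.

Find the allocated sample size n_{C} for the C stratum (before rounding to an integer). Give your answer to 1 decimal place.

751.0

Neyman allocation: nₕ = n·NₕSₕ / Σⱼ NⱼSⱼ.
Σ NⱼSⱼ = 6610·292 + 22038·114 + 2415·144 = 4.790212 × 10^6.
n_{C} = 1432·22038·114 / (4.790212 × 10^6) = 751.0.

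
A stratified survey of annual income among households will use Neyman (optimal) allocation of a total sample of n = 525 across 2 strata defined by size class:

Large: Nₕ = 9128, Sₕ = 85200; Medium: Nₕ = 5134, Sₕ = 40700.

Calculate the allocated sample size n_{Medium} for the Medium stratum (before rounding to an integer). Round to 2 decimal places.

Neyman allocation: nₕ = n·NₕSₕ / Σⱼ NⱼSⱼ.
Σ NⱼSⱼ = 9128·85200 + 5134·40700 = 9.866594 × 10^8.
n_{Medium} = 525·5134·40700 / (9.866594 × 10^8) = 111.18.

111.18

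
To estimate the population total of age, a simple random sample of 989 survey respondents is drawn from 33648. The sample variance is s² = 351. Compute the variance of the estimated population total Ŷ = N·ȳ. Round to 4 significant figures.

3.900 × 10^8

Var(Ŷ) = N²·Var(ȳ) = N²·(1 − n/N)·s²/n.
f = 989/33648 = 0.02939253; Var(ȳ) = 0.97060747·351/989 = 0.34447242.
Var(Ŷ) = 33648² · 0.34447242 = 3.9000751 × 10^8.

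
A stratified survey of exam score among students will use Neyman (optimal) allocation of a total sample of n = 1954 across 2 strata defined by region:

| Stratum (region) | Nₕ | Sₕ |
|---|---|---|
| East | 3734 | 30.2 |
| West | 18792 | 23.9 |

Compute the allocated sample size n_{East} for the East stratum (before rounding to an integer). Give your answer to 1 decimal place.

392.1

Neyman allocation: nₕ = n·NₕSₕ / Σⱼ NⱼSⱼ.
Σ NⱼSⱼ = 3734·30.2 + 18792·23.9 = 561895.6.
n_{East} = 1954·3734·30.2 / 561895.6 = 392.1.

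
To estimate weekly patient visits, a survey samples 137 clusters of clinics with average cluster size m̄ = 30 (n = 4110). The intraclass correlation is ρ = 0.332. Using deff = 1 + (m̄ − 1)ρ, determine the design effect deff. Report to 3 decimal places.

10.628

deff = 1 + (30 − 1)·0.332 = 1 + 9.628 = 10.628.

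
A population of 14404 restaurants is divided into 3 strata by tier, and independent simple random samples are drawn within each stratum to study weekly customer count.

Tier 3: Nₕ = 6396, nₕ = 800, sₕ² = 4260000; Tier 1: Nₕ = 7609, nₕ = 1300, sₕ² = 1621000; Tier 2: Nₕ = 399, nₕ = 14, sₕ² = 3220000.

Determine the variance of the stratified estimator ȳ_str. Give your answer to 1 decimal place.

1377.4

Var(ȳ_str) = Σₕ Wₕ²(1 − fₕ)sₕ²/nₕ with Wₕ = Nₕ/N, N = 14404.
Tier 3: Wₕ = 0.44404332; term = 0.44404332²·(1 − 0.12507817)·4260000/800 = 918.62772.
Tier 1: Wₕ = 0.52825604; term = 0.52825604²·(1 − 0.17085031)·1621000/1300 = 288.51045.
Tier 2: Wₕ = 0.02770064; term = 0.02770064²·(1 − 0.03508772)·3220000/14 = 170.29239.
Sum = 1377.4306.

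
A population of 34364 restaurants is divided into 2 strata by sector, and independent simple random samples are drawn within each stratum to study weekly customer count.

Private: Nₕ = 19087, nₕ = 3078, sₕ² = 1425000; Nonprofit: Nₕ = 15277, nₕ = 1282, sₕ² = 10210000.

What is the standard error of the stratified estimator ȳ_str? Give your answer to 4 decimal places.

39.5186

Var(ȳ_str) = Σₕ Wₕ²(1 − fₕ)sₕ²/nₕ with Wₕ = Nₕ/N, N = 34364.
Private: Wₕ = 0.55543592; term = 0.55543592²·(1 − 0.16126159)·1425000/3078 = 119.79556.
Nonprofit: Wₕ = 0.44456408; term = 0.44456408²·(1 − 0.08391700)·10210000/1282 = 1441.9204.
Sum = 1561.716.
SE = √(1561.716) = 39.5186.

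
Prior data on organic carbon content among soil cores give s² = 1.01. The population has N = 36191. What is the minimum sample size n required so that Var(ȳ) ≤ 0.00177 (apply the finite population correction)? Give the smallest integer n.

562

Without fpc, n₀ = s²/D = 1.01/0.00177 = 570.6215.
With fpc, (1 − n/N)·s²/n ≤ D requires n ≥ n₀/(1 + n₀/N) = 570.6215/(1 + 570.6215/36191) = 561.7642.
Rounding up, n = 562.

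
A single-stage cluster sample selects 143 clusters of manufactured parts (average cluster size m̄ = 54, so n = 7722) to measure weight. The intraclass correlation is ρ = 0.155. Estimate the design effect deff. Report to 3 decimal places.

deff = 1 + (54 − 1)·0.155 = 1 + 8.215 = 9.215.

9.215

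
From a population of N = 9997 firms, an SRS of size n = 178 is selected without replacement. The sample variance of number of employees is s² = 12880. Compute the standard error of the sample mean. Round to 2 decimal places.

8.43

Under SRS without replacement, Var(ȳ) = (1 − f)·s²/n with f = n/N = 178/9997 = 0.01780534.
Var(ȳ) = (1 − 0.01780534)·12880/178 = 0.98219466·72.359551 = 71.071164.
SE(ȳ) = √(71.071164) = 8.43.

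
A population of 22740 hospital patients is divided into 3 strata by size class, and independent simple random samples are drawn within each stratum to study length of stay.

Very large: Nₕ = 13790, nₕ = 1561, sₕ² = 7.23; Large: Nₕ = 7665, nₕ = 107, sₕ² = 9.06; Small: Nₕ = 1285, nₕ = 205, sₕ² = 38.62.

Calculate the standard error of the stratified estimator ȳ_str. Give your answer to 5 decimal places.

Var(ȳ_str) = Σₕ Wₕ²(1 − fₕ)sₕ²/nₕ with Wₕ = Nₕ/N, N = 22740.
Very large: Wₕ = 0.60642040; term = 0.60642040²·(1 − 0.11319797)·7.23/1561 = 0.0015104616.
Large: Wₕ = 0.33707124; term = 0.33707124²·(1 − 0.01395956)·9.06/107 = 0.0094859875.
Small: Wₕ = 0.05650836; term = 0.05650836²·(1 − 0.15953307)·38.62/205 = 5.0559686 × 10^-4.
Sum = 0.011502046.
SE = √(0.011502046) = 0.10725.

0.10725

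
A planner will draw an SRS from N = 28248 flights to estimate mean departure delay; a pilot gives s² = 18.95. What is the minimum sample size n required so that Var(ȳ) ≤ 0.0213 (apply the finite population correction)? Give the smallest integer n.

Without fpc, n₀ = s²/D = 18.95/0.0213 = 889.6714.
With fpc, (1 − n/N)·s²/n ≤ D requires n ≥ n₀/(1 + n₀/N) = 889.6714/(1 + 889.6714/28248) = 862.5067.
Rounding up, n = 863.

863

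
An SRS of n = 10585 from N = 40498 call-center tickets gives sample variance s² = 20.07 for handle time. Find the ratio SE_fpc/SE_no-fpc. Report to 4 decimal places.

f = n/N = 10585/40498 = 0.26137093.
SE_no-fpc = √(s²/n) = 0.043543993; SE_fpc = √((1−f)s²/n) = 0.037423246.
Ratio = √(1−f) = 0.85943532.

0.8594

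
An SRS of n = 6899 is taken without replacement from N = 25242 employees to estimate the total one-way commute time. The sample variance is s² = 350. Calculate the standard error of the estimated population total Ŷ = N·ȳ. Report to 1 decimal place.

Var(Ŷ) = N²·Var(ȳ) = N²·(1 − n/N)·s²/n.
f = 6899/25242 = 0.27331432; Var(ȳ) = 0.72668568·350/6899 = 0.036866211.
Var(Ŷ) = 25242² · 0.036866211 = 2.3489622 × 10^7.
SE(Ŷ) = √(2.3489622 × 10^7) = 4846.6.

4846.6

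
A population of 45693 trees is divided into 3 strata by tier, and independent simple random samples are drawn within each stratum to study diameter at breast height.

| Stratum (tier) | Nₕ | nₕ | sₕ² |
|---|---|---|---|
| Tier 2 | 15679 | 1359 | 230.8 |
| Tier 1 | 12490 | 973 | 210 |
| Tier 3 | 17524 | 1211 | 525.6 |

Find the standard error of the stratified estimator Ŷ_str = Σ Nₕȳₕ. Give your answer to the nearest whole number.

Var(Ŷ_str) = Σₕ Nₕ²(1 − fₕ)sₕ²/nₕ.
Tier 2: 15679²·(1 − 1359/15679)·230.8/1359 = 3.8130959 × 10^7.
Tier 1: 12490²·(1 − 973/12490)·210/973 = 3.1046186 × 10^7.
Tier 3: 17524²·(1 − 1211/17524)·525.6/1211 = 1.2407329 × 10^8.
Sum = 1.9325044 × 10^8.
SE = √(1.9325044 × 10^8) = 13901.

13901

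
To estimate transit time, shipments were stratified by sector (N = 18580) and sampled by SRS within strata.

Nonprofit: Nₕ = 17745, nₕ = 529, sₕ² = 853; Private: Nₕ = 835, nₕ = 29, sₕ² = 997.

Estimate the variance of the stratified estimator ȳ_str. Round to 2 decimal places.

Var(ȳ_str) = Σₕ Wₕ²(1 − fₕ)sₕ²/nₕ with Wₕ = Nₕ/N, N = 18580.
Nonprofit: Wₕ = 0.95505920; term = 0.95505920²·(1 − 0.02981121)·853/529 = 1.4269547.
Private: Wₕ = 0.04494080; term = 0.04494080²·(1 − 0.03473054)·997/29 = 0.067023524.
Sum = 1.4939782.

1.49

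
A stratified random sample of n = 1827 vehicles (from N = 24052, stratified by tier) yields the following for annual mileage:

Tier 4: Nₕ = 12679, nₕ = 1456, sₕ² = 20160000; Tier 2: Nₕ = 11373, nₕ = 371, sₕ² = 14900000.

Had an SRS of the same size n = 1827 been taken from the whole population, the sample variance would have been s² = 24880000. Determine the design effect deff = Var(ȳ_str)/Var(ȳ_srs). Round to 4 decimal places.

0.9610

Var(ȳ_str) = Σ Wₕ²(1−fₕ)sₕ²/nₕ with Wₕ = Nₕ/24052:
  Tier 4: (12679/24052)²·(1−1456/12679)·20160000/1456 = 3405.8124
  Tier 2: (11373/24052)²·(1−371/11373)·14900000/371 = 8686.7365
  → Var(ȳ_str) = 12092.549.
Var(ȳ_srs) = (1 − 1827/24052)·24880000/1827 = 12583.528.
deff = 12092.549 / 12583.528 = 0.9610.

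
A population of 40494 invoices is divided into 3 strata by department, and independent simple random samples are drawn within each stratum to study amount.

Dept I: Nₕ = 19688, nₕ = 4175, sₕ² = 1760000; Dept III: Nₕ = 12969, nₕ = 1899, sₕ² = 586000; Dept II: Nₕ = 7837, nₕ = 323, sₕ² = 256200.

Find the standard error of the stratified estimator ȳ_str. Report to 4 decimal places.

Var(ȳ_str) = Σₕ Wₕ²(1 − fₕ)sₕ²/nₕ with Wₕ = Nₕ/N, N = 40494.
Dept I: Wₕ = 0.48619549; term = 0.48619549²·(1 − 0.21205811)·1760000/4175 = 78.518542.
Dept III: Wₕ = 0.32026967; term = 0.32026967²·(1 − 0.14642609)·586000/1899 = 27.017515.
Dept II: Wₕ = 0.19353484; term = 0.19353484²·(1 − 0.04121475)·256200/323 = 28.485004.
Sum = 134.02106.
SE = √(134.02106) = 11.5767.

11.5767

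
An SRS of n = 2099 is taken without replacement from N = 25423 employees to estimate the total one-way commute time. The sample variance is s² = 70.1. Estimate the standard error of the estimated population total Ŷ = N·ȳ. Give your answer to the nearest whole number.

Var(Ŷ) = N²·Var(ȳ) = N²·(1 − n/N)·s²/n.
f = 2099/25423 = 0.08256303; Var(ȳ) = 0.91743697·70.1/2099 = 0.03063951.
Var(Ŷ) = 25423² · 0.03063951 = 1.9803202 × 10^7.
SE(Ŷ) = √(1.9803202 × 10^7) = 4450.

4450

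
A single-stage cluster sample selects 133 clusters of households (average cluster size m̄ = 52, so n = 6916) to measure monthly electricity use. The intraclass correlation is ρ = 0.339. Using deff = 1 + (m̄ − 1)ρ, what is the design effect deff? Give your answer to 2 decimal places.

deff = 1 + (52 − 1)·0.339 = 1 + 17.289 = 18.289.

18.29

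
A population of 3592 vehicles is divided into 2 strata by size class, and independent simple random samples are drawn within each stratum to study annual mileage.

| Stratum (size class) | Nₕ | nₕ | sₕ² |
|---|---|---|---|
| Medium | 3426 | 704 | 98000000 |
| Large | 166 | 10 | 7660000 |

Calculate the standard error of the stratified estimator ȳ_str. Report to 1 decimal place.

Var(ȳ_str) = Σₕ Wₕ²(1 − fₕ)sₕ²/nₕ with Wₕ = Nₕ/N, N = 3592.
Medium: Wₕ = 0.95378619; term = 0.95378619²·(1 − 0.20548745)·98000000/704 = 100613.5.
Large: Wₕ = 0.04621381; term = 0.04621381²·(1 − 0.06024096)·7660000/10 = 1537.4068.
Sum = 102150.91.
SE = √(102150.91) = 319.6.

319.6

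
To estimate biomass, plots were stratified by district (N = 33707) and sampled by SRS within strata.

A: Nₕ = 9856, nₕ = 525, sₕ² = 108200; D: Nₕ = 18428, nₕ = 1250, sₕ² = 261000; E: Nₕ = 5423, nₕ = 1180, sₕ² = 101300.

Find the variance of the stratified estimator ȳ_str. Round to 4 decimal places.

Var(ȳ_str) = Σₕ Wₕ²(1 − fₕ)sₕ²/nₕ with Wₕ = Nₕ/N, N = 33707.
A: Wₕ = 0.29240217; term = 0.29240217²·(1 − 0.05326705)·108200/525 = 16.682327.
D: Wₕ = 0.54671137; term = 0.54671137²·(1 − 0.06783156)·261000/1250 = 58.17563.
E: Wₕ = 0.16088646; term = 0.16088646²·(1 − 0.21759174)·101300/1180 = 1.7386008.
Sum = 76.596558.

76.5966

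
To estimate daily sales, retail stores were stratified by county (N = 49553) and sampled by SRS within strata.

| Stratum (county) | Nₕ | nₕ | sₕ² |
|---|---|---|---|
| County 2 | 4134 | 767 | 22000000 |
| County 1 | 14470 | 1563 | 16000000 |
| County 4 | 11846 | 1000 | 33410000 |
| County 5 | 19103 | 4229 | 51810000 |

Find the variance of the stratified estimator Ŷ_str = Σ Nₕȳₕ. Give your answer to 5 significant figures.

1.0085 × 10^13

Var(Ŷ_str) = Σₕ Nₕ²(1 − fₕ)sₕ²/nₕ.
County 2: 4134²·(1 − 767/4134)·22000000/767 = 3.9924631 × 10^11.
County 1: 14470²·(1 − 1563/14470)·16000000/1563 = 1.9118545 × 10^12.
County 4: 11846²·(1 − 1000/11846)·33410000/1000 = 4.2925741 × 10^12.
County 5: 19103²·(1 − 4229/19103)·51810000/4229 = 3.4810099 × 10^12.
Sum = 1.0084685 × 10^13.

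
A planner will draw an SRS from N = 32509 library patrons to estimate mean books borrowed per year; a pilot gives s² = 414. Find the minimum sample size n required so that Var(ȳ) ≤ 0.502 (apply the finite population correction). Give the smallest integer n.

805

Without fpc, n₀ = s²/D = 414/0.502 = 824.7012.
With fpc, (1 − n/N)·s²/n ≤ D requires n ≥ n₀/(1 + n₀/N) = 824.7012/(1 + 824.7012/32509) = 804.2975.
Rounding up, n = 805.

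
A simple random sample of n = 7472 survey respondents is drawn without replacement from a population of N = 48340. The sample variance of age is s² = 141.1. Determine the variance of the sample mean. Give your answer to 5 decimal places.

Under SRS without replacement, Var(ȳ) = (1 − f)·s²/n with f = n/N = 7472/48340 = 0.15457178.
Var(ȳ) = (1 − 0.15457178)·141.1/7472 = 0.84542822·0.018883833 = 0.015964925.

0.01596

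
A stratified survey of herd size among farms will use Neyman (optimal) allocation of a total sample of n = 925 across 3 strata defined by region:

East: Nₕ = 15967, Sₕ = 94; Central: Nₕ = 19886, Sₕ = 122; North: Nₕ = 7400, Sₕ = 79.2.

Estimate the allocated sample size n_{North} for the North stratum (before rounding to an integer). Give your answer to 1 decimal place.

Neyman allocation: nₕ = n·NₕSₕ / Σⱼ NⱼSⱼ.
Σ NⱼSⱼ = 15967·94 + 19886·122 + 7400·79.2 = 4.51307 × 10^6.
n_{North} = 925·7400·79.2 / (4.51307 × 10^6) = 120.1.

120.1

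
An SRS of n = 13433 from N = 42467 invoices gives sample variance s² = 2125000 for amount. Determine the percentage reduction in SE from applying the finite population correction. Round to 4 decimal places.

f = n/N = 13433/42467 = 0.31631620.
SE_no-fpc = √(s²/n) = 12.57746; SE_fpc = √((1−f)s²/n) = 10.399695.
Ratio = √(1−f) = 0.82685174. Reduction = 100·(1 − 0.82685174) = 17.3148%.

17.3148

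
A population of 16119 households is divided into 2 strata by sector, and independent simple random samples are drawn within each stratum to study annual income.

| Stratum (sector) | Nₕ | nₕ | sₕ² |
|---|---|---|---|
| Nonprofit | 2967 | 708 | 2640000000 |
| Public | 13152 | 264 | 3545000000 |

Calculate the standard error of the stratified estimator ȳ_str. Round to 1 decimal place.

2976.0

Var(ȳ_str) = Σₕ Wₕ²(1 − fₕ)sₕ²/nₕ with Wₕ = Nₕ/N, N = 16119.
Nonprofit: Wₕ = 0.18406849; term = 0.18406849²·(1 − 0.23862487)·2640000000/708 = 96189.63.
Public: Wₕ = 0.81593151; term = 0.81593151²·(1 − 0.02007299)·3545000000/264 = 8.7601885 × 10^6.
Sum = 8.8563781 × 10^6.
SE = √(8.8563781 × 10^6) = 2976.0.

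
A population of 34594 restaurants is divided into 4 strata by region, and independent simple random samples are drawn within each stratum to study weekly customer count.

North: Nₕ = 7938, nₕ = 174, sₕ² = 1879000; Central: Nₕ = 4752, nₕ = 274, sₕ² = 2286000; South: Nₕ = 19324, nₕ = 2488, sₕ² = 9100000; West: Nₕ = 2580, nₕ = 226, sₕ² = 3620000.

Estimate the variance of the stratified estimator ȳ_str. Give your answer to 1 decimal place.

Var(ȳ_str) = Σₕ Wₕ²(1 − fₕ)sₕ²/nₕ with Wₕ = Nₕ/N, N = 34594.
North: Wₕ = 0.22946176; term = 0.22946176²·(1 − 0.02191988)·1879000/174 = 556.12522.
Central: Wₕ = 0.13736486; term = 0.13736486²·(1 − 0.05765993)·2286000/274 = 148.349.
South: Wₕ = 0.55859398; term = 0.55859398²·(1 − 0.12875181)·9100000/2488 = 994.31823.
West: Wₕ = 0.07457941; term = 0.07457941²·(1 − 0.08759690)·3620000/226 = 81.287681.
Sum = 1780.0801.

1780.1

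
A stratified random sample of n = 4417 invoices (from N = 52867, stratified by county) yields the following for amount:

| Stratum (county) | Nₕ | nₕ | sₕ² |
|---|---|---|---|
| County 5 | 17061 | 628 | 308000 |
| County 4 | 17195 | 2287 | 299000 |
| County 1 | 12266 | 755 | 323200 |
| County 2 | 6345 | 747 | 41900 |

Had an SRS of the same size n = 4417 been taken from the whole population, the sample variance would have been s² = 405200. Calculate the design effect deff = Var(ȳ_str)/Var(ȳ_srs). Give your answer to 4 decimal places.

0.9935

Var(ȳ_str) = Σ Wₕ²(1−fₕ)sₕ²/nₕ with Wₕ = Nₕ/52867:
  County 5: (17061/52867)²·(1−628/17061)·308000/628 = 49.197505
  County 4: (17195/52867)²·(1−2287/17195)·299000/2287 = 11.991051
  County 1: (12266/52867)²·(1−755/12266)·323200/755 = 21.625745
  County 2: (6345/52867)²·(1−747/6345)·41900/747 = 0.71283433
  → Var(ȳ_str) = 83.527135.
Var(ȳ_srs) = (1 − 4417/52867)·405200/4417 = 84.071956.
deff = 83.527135 / 84.071956 = 0.9935.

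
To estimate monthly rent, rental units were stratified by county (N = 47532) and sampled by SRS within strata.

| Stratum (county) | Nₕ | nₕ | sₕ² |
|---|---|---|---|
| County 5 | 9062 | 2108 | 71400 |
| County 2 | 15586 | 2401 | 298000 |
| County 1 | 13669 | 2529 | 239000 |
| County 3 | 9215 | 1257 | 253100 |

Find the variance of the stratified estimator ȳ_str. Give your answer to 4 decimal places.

25.1390

Var(ȳ_str) = Σₕ Wₕ²(1 − fₕ)sₕ²/nₕ with Wₕ = Nₕ/N, N = 47532.
County 5: Wₕ = 0.19065051; term = 0.19065051²·(1 − 0.23261973)·71400/2108 = 0.94474407.
County 2: Wₕ = 0.32790541; term = 0.32790541²·(1 − 0.15404851)·298000/2401 = 11.289293.
County 1: Wₕ = 0.28757469; term = 0.28757469²·(1 − 0.18501719)·239000/2529 = 6.3694045.
County 3: Wₕ = 0.19386939; term = 0.19386939²·(1 − 0.13640803)·253100/1257 = 6.5355774.
Sum = 25.139019.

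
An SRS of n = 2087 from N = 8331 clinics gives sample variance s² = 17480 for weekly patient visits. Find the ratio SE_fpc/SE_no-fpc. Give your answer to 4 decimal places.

0.8657

f = n/N = 2087/8331 = 0.25051014.
SE_no-fpc = √(s²/n) = 2.8940731; SE_fpc = √((1−f)s²/n) = 2.5054882.
Ratio = √(1−f) = 0.86573082.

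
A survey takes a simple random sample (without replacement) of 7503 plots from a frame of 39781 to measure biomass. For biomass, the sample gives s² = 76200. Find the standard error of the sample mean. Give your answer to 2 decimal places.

2.87

Under SRS without replacement, Var(ȳ) = (1 − f)·s²/n with f = n/N = 7503/39781 = 0.18860763.
Var(ȳ) = (1 − 0.18860763)·76200/7503 = 0.81139237·10.155938 = 8.2404503.
SE(ȳ) = √(8.2404503) = 2.87.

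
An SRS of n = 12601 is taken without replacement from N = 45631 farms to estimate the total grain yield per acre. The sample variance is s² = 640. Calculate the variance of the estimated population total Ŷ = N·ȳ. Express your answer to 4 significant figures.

Var(Ŷ) = N²·Var(ȳ) = N²·(1 − n/N)·s²/n.
f = 12601/45631 = 0.27614999; Var(ȳ) = 0.72385001·640/12601 = 0.036764067.
Var(Ŷ) = 45631² · 0.036764067 = 7.6549705 × 10^7.

7.655 × 10^7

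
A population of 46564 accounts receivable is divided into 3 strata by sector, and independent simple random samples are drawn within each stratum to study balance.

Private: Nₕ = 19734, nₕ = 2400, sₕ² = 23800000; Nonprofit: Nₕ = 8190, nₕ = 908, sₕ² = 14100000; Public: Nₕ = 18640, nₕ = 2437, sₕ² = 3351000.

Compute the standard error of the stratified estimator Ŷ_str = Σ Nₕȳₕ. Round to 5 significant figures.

2.1757 × 10^6

Var(Ŷ_str) = Σₕ Nₕ²(1 − fₕ)sₕ²/nₕ.
Private: 19734²·(1 − 2400/19734)·23800000/2400 = 3.3921858 × 10^12.
Nonprofit: 8190²·(1 − 908/8190)·14100000/908 = 9.2612123 × 10^11.
Public: 18640²·(1 − 2437/18640)·3351000/2437 = 4.1529838 × 10^11.
Sum = 4.7336054 × 10^12.
SE = √(4.7336054 × 10^12) = 2.1757 × 10^6.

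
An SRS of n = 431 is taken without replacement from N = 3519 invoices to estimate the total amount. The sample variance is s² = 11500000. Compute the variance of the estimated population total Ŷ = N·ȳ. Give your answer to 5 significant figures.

2.8995 × 10^11

Var(Ŷ) = N²·Var(ȳ) = N²·(1 − n/N)·s²/n.
f = 431/3519 = 0.12247798; Var(ȳ) = 0.87752202·11500000/431 = 23414.161.
Var(Ŷ) = 3519² · 23414.161 = 2.8994601 × 10^11.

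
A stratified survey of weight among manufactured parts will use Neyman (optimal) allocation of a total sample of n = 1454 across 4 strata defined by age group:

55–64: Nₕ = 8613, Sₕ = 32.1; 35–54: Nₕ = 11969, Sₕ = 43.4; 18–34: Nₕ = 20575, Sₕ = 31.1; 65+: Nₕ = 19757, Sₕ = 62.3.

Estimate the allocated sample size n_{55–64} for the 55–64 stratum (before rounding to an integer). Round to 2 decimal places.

Neyman allocation: nₕ = n·NₕSₕ / Σⱼ NⱼSⱼ.
Σ NⱼSⱼ = 8613·32.1 + 11969·43.4 + 20575·31.1 + 19757·62.3 = 2.6666755 × 10^6.
n_{55–64} = 1454·8613·32.1 / (2.6666755 × 10^6) = 150.75.

150.75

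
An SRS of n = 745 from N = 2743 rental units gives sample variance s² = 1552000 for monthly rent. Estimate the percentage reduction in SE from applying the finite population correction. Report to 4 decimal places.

f = n/N = 745/2743 = 0.27160044.
SE_no-fpc = √(s²/n) = 45.642321; SE_fpc = √((1−f)s²/n) = 38.954045.
Ratio = √(1−f) = 0.85346328. Reduction = 100·(1 − 0.85346328) = 14.6537%.

14.6537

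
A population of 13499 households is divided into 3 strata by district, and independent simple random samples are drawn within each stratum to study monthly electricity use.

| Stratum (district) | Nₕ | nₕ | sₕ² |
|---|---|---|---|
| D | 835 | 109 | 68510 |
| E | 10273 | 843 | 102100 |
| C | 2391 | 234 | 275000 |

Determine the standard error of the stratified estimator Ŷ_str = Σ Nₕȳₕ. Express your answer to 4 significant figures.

Var(Ŷ_str) = Σₕ Nₕ²(1 − fₕ)sₕ²/nₕ.
D: 835²·(1 − 109/835)·68510/109 = 3.8102245 × 10^8.
E: 10273²·(1 − 843/10273)·102100/843 = 1.1732948 × 10^10.
C: 2391²·(1 − 234/2391)·275000/234 = 6.0610317 × 10^9.
Sum = 1.8175002 × 10^10.
SE = √(1.8175002 × 10^10) = 134800.

134800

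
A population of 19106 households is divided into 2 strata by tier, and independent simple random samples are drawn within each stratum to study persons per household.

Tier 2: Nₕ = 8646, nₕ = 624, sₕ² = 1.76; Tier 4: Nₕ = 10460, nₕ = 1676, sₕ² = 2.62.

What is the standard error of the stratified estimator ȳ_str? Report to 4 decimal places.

Var(ȳ_str) = Σₕ Wₕ²(1 − fₕ)sₕ²/nₕ with Wₕ = Nₕ/N, N = 19106.
Tier 2: Wₕ = 0.45252800; term = 0.45252800²·(1 − 0.07217210)·1.76/624 = 5.3590329 × 10^-4.
Tier 4: Wₕ = 0.54747200; term = 0.54747200²·(1 − 0.16022945)·2.62/1676 = 3.9347011 × 10^-4.
Sum = 9.293734 × 10^-4.
SE = √(9.293734 × 10^-4) = 0.0305.

0.0305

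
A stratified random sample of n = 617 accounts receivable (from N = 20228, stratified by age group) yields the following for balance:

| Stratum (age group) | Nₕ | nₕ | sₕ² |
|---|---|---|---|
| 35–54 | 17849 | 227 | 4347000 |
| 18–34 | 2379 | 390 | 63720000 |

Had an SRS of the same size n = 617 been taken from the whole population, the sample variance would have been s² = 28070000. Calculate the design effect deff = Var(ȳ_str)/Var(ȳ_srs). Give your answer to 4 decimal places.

Var(ȳ_str) = Σ Wₕ²(1−fₕ)sₕ²/nₕ with Wₕ = Nₕ/20228:
  35–54: (17849/20228)²·(1−227/17849)·4347000/227 = 14720.65
  18–34: (2379/20228)²·(1−390/2379)·63720000/390 = 1889.446
  → Var(ȳ_str) = 16610.096.
Var(ȳ_srs) = (1 − 617/20228)·28070000/617 = 44106.647.
deff = 16610.096 / 44106.647 = 0.3766.

0.3766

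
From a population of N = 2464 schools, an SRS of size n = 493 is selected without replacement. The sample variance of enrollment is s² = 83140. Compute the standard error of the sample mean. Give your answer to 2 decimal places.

Under SRS without replacement, Var(ȳ) = (1 − f)·s²/n with f = n/N = 493/2464 = 0.20008117.
Var(ȳ) = (1 − 0.20008117)·83140/493 = 0.79991883·168.64097 = 134.89909.
SE(ȳ) = √(134.89909) = 11.61.

11.61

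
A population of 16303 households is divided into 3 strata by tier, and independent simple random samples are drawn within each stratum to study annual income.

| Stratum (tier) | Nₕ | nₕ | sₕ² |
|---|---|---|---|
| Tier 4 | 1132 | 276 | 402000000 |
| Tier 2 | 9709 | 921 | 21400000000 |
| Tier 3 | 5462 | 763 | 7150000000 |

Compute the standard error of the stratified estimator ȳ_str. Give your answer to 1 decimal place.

2893.0

Var(ȳ_str) = Σₕ Wₕ²(1 − fₕ)sₕ²/nₕ with Wₕ = Nₕ/N, N = 16303.
Tier 4: Wₕ = 0.06943507; term = 0.06943507²·(1 − 0.24381625)·402000000/276 = 5310.0927.
Tier 2: Wₕ = 0.59553456; term = 0.59553456²·(1 − 0.09486044)·21400000000/921 = 7.459052 × 10^6.
Tier 3: Wₕ = 0.33503036; term = 0.33503036²·(1 − 0.13969242)·7150000000/763 = 904906.25.
Sum = 8.3692683 × 10^6.
SE = √(8.3692683 × 10^6) = 2893.0.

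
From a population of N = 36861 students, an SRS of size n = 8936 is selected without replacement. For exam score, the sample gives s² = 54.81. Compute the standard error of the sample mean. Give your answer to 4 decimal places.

Under SRS without replacement, Var(ȳ) = (1 − f)·s²/n with f = n/N = 8936/36861 = 0.24242424.
Var(ȳ) = (1 − 0.24242424)·54.81/8936 = 0.75757576·0.0061336168 = 0.0046466794.
SE(ȳ) = √(0.0046466794) = 0.0682.

0.0682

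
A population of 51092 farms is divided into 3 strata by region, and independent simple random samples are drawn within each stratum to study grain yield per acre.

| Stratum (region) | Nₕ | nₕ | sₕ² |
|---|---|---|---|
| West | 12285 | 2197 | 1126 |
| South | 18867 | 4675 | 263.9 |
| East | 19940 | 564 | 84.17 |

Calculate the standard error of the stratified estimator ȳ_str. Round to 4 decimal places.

0.2285

Var(ȳ_str) = Σₕ Wₕ²(1 − fₕ)sₕ²/nₕ with Wₕ = Nₕ/N, N = 51092.
West: Wₕ = 0.24044860; term = 0.24044860²·(1 − 0.17883598)·1126/2197 = 0.024332278.
South: Wₕ = 0.36927503; term = 0.36927503²·(1 − 0.24778714)·263.9/4675 = 0.0057902647.
East: Wₕ = 0.39027636; term = 0.39027636²·(1 − 0.02828485)·84.17/564 = 0.02208827.
Sum = 0.052210813.
SE = √(0.052210813) = 0.2285.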